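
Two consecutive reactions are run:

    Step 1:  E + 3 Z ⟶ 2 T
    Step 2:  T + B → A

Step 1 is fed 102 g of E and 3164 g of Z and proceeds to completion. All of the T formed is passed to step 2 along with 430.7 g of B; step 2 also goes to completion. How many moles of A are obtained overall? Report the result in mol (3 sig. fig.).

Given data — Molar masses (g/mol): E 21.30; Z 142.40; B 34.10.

9.58 mol

Step 1:
n(E) = 102.0 / 21.30 = 4.789 mol
n(Z) = 3164 / 142.40 = 22.22 mol
n/ν for E = 4.789/1 = 4.789
n/ν for Z = 22.22/3 = 7.407
Smallest n/ν is E → limiting reagent.
n(T) produced = (2/1) × 4.789 = 9.578 mol
Step 2:
n(T) available = 9.578 mol
n(B) = 430.7 / 34.10 = 12.63 mol
n/ν for T = 9.578/1 = 9.578
n/ν for B = 12.63/1 = 12.63
Smallest n/ν is T → limiting reagent.
n(A) = (1/1) × 9.578 = 9.578 mol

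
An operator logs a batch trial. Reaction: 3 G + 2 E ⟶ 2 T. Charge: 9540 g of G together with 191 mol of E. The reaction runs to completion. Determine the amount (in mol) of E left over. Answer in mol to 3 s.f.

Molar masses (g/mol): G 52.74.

70.4 mol

n(G) = 9540 / 52.74 = 180.9 mol
n(E) = 191.0 mol
n/ν for G = 180.9/3 = 60.30
n/ν for E = 191.0/2 = 95.50
Smallest n/ν is G → limiting reagent.
E consumed = (2/3) × 180.9 = 120.6 mol
E remaining = 191.0 − 120.6 = 70.40 mol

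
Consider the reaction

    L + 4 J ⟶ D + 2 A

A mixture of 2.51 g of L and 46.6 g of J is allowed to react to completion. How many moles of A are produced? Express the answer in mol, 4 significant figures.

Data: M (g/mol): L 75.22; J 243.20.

0.06674 mol

n(L) = 2.510 / 75.22 = 0.03337 mol
n(J) = 46.60 / 243.20 = 0.1916 mol
n/ν for L = 0.03337/1 = 0.03337
n/ν for J = 0.1916/4 = 0.04790
Smallest n/ν is L → limiting reagent.
n(A) = (2/1) × 0.03337 = 0.06674 mol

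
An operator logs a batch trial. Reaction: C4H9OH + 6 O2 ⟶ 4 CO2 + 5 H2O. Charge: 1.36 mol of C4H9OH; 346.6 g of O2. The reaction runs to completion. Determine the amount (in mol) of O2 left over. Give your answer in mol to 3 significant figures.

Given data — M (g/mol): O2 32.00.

2.67 mol

n(C4H9OH) = 1.360 mol
n(O2) = 346.6 / 32.00 = 10.83 mol
n/ν for C4H9OH = 1.360/1 = 1.360
n/ν for O2 = 10.83/6 = 1.805
Smallest n/ν is C4H9OH → limiting reagent.
O2 consumed = (6/1) × 1.360 = 8.160 mol
O2 remaining = 10.83 − 8.160 = 2.670 mol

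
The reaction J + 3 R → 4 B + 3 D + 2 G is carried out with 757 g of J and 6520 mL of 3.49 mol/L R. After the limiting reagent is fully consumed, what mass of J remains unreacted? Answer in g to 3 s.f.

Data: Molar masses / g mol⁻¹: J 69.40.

231 g

n(J) = 757.0 / 69.40 = 10.91 mol
n(R) = 3.49 × 6520/1000 = 22.75 mol
n/ν for J = 10.91/1 = 10.91
n/ν for R = 22.75/3 = 7.583
Smallest n/ν is R → limiting reagent.
J consumed = (1/3) × 22.75 = 7.583 mol
J remaining = 10.91 − 7.583 = 3.327 mol
mass = 3.327 × 69.40 = 230.9 g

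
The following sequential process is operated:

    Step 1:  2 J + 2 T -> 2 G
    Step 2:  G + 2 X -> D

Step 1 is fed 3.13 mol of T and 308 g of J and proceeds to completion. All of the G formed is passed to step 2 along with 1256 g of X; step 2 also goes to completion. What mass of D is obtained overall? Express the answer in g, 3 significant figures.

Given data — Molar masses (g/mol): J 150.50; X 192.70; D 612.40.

1250 g

Step 1:
n(T) = 3.130 mol
n(J) = 308.0 / 150.50 = 2.047 mol
n/ν for T = 3.130/2 = 1.565
n/ν for J = 2.047/2 = 1.024
Smallest n/ν is J → limiting reagent.
n(G) produced = (2/2) × 2.047 = 2.047 mol
Step 2:
n(G) available = 2.047 mol
n(X) = 1256 / 192.70 = 6.518 mol
n/ν for G = 2.047/1 = 2.047
n/ν for X = 6.518/2 = 3.259
Smallest n/ν is G → limiting reagent.
n(D) = (1/1) × 2.047 = 2.047 mol
mass = 2.047 × 612.40 = 1254 g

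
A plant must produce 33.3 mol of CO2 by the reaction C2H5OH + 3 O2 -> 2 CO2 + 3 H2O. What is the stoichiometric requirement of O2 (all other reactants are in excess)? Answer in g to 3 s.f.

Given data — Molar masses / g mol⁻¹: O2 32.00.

1600 g

n(CO2) = 33.30 mol
n(O2) = (3/2) × 33.30 = 49.95 mol
mass = 49.95 × 32.00 = 1598 g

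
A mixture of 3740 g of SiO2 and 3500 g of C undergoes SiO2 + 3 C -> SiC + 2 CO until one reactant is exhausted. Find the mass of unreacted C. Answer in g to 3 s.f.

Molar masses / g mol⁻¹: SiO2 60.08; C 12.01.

n(SiO2) = 3740 / 60.08 = 62.25 mol
n(C) = 3500 / 12.01 = 291.4 mol
n/ν → SiO2: 62.25, C: 97.13; SiO2 is limiting.
C consumed = (3/1) × 62.25 = 186.8 mol
C remaining = 291.4 − 186.8 = 104.6 mol
mass = 104.6 × 12.01 = 1256 g

1260 g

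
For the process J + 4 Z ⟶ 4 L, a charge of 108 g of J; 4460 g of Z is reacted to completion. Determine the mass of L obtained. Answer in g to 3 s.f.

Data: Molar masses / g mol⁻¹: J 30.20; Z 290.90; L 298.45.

n(J) = 108.0 / 30.20 = 3.576 mol
n(Z) = 4460 / 290.90 = 15.33 mol
n/ν for J = 3.576/1 = 3.576
n/ν for Z = 15.33/4 = 3.833
Smallest n/ν is J → limiting reagent.
n(L) = (4/1) × 3.576 = 14.30 mol
mass = 14.30 × 298.45 = 4268 g

4270 g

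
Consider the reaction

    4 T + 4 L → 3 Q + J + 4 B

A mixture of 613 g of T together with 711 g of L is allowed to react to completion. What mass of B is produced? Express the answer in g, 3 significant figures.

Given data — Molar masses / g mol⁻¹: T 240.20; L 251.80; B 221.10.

564 g

n(T) = 613.0 / 240.20 = 2.552 mol
n(L) = 711.0 / 251.80 = 2.824 mol
n/ν for T = 2.552/4 = 0.6380
n/ν for L = 2.824/4 = 0.7060
Smallest n/ν is T → limiting reagent.
n(B) = (4/4) × 2.552 = 2.552 mol
mass = 2.552 × 221.10 = 564.2 g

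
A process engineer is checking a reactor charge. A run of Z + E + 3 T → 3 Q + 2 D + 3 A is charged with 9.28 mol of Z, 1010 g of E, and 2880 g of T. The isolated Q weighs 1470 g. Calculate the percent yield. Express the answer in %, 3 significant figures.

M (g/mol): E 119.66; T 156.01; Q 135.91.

n(Z) = 9.280 mol
n(E) = 1010 / 119.66 = 8.441 mol
n(T) = 2880 / 156.01 = 18.46 mol
n/ν → Z: 9.280, E: 8.441, T: 6.153; T is limiting.
theoretical n(Q) = (3/3) × 18.46 = 18.46 mol → 2509 g
% yield = 1470 / 2509 × 100 = 58.59 %

58.6 %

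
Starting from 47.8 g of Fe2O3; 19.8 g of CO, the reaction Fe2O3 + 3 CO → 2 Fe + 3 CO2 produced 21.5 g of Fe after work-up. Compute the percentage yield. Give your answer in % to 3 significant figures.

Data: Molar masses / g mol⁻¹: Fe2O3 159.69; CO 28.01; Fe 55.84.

n(Fe2O3) = 47.80 / 159.69 = 0.2993 mol
n(CO) = 19.80 / 28.01 = 0.7069 mol
n/ν → Fe2O3: 0.2993, CO: 0.2356; CO is limiting.
theoretical n(Fe) = (2/3) × 0.7069 = 0.4713 mol → 26.32 g
% yield = 21.5 / 26.32 × 100 = 81.69 %

81.7 %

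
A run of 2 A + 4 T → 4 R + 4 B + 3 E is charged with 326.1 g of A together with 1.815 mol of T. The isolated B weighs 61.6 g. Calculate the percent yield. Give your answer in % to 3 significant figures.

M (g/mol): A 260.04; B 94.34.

n(A) = 326.1 / 260.04 = 1.254 mol
n(T) = 1.815 mol
n/ν for A = 1.254/2 = 0.6270
n/ν for T = 1.815/4 = 0.4538
Smallest n/ν is T → limiting reagent.
theoretical n(B) = (4/4) × 1.815 = 1.815 mol → 171.2 g
% yield = 61.6 / 171.2 × 100 = 35.98 %

36.0 %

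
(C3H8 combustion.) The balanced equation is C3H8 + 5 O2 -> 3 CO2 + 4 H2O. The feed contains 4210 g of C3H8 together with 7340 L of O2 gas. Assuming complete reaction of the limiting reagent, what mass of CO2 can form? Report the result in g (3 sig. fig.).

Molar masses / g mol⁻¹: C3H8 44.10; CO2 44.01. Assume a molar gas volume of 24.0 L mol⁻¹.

n(C3H8) = 4210 / 44.10 = 95.46 mol
n(O2) = 7340 / 24.0 = 305.8 mol
n/ν for C3H8 = 95.46/1 = 95.46
n/ν for O2 = 305.8/5 = 61.16
Smallest n/ν is O2 → limiting reagent.
n(CO2) = (3/5) × 305.8 = 183.5 mol
mass = 183.5 × 44.01 = 8076 g

8080 g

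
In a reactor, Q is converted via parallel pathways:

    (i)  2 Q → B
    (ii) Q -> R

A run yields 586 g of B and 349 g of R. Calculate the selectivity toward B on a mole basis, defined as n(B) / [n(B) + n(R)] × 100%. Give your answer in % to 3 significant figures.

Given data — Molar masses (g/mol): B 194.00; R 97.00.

n(B) = 586 / 194.00 = 3.021 mol
n(R) = 349 / 97.00 = 3.598 mol
selectivity = 3.021/(3.021+3.598) × 100 = 45.64 %

45.6 %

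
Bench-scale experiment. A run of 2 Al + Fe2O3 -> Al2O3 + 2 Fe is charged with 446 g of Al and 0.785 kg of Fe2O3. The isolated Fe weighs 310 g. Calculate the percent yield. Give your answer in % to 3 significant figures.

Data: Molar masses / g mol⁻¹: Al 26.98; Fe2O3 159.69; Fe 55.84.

n(Al) = 446.0 / 26.98 = 16.53 mol
n(Fe2O3) = 0.7850×1000 / 159.69 = 4.916 mol
n/ν for Al = 16.53/2 = 8.265
n/ν for Fe2O3 = 4.916/1 = 4.916
Smallest n/ν is Fe2O3 → limiting reagent.
theoretical n(Fe) = (2/1) × 4.916 = 9.832 mol → 549.0 g
% yield = 310 / 549.0 × 100 = 56.47 %

56.5 %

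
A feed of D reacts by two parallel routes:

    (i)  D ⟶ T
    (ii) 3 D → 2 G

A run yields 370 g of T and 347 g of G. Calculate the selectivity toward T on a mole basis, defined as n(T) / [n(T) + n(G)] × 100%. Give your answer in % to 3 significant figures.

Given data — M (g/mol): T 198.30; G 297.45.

61.5 %

n(T) = 370 / 198.30 = 1.866 mol
n(G) = 347 / 297.45 = 1.167 mol
selectivity = 1.866/(1.866+1.167) × 100 = 61.52 %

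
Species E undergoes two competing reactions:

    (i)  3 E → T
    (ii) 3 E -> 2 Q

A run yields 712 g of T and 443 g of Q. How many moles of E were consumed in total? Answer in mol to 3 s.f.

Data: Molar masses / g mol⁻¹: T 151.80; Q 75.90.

22.8 mol

n(T) = 712 / 151.80 = 4.690 mol
n(Q) = 443 / 75.90 = 5.837 mol
n(E) via (i) = (3/1)×4.690 = 14.07 mol
n(E) via (ii) = (3/2)×5.837 = 8.756 mol
total n(E) = 14.07 + 8.756 = 22.83 mol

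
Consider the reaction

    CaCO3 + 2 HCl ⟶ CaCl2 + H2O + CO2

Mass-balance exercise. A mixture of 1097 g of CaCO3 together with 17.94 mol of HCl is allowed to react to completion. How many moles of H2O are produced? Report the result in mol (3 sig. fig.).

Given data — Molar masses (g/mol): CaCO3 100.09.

n(CaCO3) = 1097 / 100.09 = 10.96 mol
n(HCl) = 17.94 mol
n/ν → CaCO3: 10.96, HCl: 8.970; HCl is limiting.
n(H2O) = (1/2) × 17.94 = 8.970 mol

8.97 mol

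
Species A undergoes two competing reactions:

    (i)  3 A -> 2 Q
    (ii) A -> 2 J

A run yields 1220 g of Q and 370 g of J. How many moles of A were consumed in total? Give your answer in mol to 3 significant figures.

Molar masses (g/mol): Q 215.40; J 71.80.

n(Q) = 1220 / 215.40 = 5.664 mol
n(J) = 370 / 71.80 = 5.153 mol
n(A) via (i) = (3/2)×5.664 = 8.496 mol
n(A) via (ii) = (1/2)×5.153 = 2.577 mol
total n(A) = 8.496 + 2.577 = 11.07 mol

11.1 mol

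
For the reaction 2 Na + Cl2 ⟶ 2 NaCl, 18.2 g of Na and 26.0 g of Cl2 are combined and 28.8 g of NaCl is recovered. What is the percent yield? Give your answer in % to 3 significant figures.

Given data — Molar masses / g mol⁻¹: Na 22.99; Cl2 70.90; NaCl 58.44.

67.2 %

n(Na) = 18.20 / 22.99 = 0.7916 mol
n(Cl2) = 26.00 / 70.90 = 0.3667 mol
n/ν for Na = 0.7916/2 = 0.3958
n/ν for Cl2 = 0.3667/1 = 0.3667
Smallest n/ν is Cl2 → limiting reagent.
theoretical n(NaCl) = (2/1) × 0.3667 = 0.7334 mol → 42.86 g
% yield = 28.8 / 42.86 × 100 = 67.20 %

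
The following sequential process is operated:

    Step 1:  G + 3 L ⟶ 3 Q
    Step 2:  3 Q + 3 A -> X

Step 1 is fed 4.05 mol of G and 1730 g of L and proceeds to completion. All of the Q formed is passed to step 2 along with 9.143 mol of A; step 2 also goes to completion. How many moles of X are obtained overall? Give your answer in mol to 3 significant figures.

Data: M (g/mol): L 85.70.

3.05 mol

Step 1:
n(G) = 4.050 mol
n(L) = 1730 / 85.70 = 20.19 mol
n/ν for G = 4.050/1 = 4.050
n/ν for L = 20.19/3 = 6.730
Smallest n/ν is G → limiting reagent.
n(Q) produced = (3/1) × 4.050 = 12.15 mol
Step 2:
n(Q) available = 12.15 mol
n(A) = 9.143 mol
n/ν for Q = 12.15/3 = 4.050
n/ν for A = 9.143/3 = 3.048
Smallest n/ν is A → limiting reagent.
n(X) = (1/3) × 9.143 = 3.048 mol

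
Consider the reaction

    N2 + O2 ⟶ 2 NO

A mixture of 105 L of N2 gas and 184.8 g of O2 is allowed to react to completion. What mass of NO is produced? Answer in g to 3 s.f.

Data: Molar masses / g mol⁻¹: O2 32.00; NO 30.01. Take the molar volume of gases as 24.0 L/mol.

263 g

n(N2) = 105.0 / 24.0 = 4.375 mol
n(O2) = 184.8 / 32.00 = 5.775 mol
n/ν for N2 = 4.375/1 = 4.375
n/ν for O2 = 5.775/1 = 5.775
Smallest n/ν is N2 → limiting reagent.
n(NO) = (2/1) × 4.375 = 8.750 mol
mass = 8.750 × 30.01 = 262.6 g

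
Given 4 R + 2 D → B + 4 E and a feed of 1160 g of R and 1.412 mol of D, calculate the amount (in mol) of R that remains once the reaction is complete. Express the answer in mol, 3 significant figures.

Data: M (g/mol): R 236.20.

2.09 mol

n(R) = 1160 / 236.20 = 4.911 mol
n(D) = 1.412 mol
n/ν for R = 4.911/4 = 1.228
n/ν for D = 1.412/2 = 0.7060
Smallest n/ν is D → limiting reagent.
R consumed = (4/2) × 1.412 = 2.824 mol
R remaining = 4.911 − 2.824 = 2.087 mol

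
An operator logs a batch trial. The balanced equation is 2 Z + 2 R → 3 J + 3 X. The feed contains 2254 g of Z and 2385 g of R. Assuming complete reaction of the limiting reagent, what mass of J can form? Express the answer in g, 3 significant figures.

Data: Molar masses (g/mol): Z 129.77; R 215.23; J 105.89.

n(Z) = 2254 / 129.77 = 17.37 mol
n(R) = 2385 / 215.23 = 11.08 mol
n/ν for Z = 17.37/2 = 8.685
n/ν for R = 11.08/2 = 5.540
Smallest n/ν is R → limiting reagent.
n(J) = (3/2) × 11.08 = 16.62 mol
mass = 16.62 × 105.89 = 1760 g

1760 g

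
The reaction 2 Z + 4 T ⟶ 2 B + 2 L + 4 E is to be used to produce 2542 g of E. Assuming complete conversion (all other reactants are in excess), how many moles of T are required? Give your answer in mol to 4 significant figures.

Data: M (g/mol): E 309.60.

8.211 mol

n(E) = 2542 / 309.60 = 8.211 mol
n(T) = (4/4) × 8.211 = 8.211 mol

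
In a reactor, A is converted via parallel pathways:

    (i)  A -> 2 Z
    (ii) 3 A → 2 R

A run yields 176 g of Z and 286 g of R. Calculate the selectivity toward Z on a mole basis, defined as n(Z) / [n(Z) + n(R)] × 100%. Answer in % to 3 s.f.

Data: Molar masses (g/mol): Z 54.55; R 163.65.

n(Z) = 176 / 54.55 = 3.226 mol
n(R) = 286 / 163.65 = 1.748 mol
selectivity = 3.226/(3.226+1.748) × 100 = 64.86 %

64.9 %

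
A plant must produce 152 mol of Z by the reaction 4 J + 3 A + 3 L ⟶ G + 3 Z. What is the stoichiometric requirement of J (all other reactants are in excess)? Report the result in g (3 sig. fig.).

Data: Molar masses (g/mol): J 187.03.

n(Z) = 152.0 mol
n(J) = (4/3) × 152.0 = 202.7 mol
mass = 202.7 × 187.03 = 37910 g

37900 g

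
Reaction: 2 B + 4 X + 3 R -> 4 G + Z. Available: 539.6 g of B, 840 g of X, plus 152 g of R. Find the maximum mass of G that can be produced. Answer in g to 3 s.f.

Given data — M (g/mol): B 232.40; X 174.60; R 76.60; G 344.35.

911 g

n(B) = 539.6 / 232.40 = 2.322 mol
n(X) = 840.0 / 174.60 = 4.811 mol
n(R) = 152.0 / 76.60 = 1.984 mol
n/ν → B: 1.161, X: 1.203, R: 0.6613; R is limiting.
n(G) = (4/3) × 1.984 = 2.645 mol
mass = 2.645 × 344.35 = 910.8 g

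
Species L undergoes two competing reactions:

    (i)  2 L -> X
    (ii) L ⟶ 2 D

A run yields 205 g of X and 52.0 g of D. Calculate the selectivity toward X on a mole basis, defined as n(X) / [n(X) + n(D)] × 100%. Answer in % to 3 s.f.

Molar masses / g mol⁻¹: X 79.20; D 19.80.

49.6 %

n(X) = 205 / 79.20 = 2.588 mol
n(D) = 52.0 / 19.80 = 2.626 mol
selectivity = 2.588/(2.588+2.626) × 100 = 49.64 %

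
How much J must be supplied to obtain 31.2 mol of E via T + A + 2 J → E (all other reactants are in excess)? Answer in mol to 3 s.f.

n(E) = 31.20 mol
n(J) = (2/1) × 31.20 = 62.40 mol

62.4 mol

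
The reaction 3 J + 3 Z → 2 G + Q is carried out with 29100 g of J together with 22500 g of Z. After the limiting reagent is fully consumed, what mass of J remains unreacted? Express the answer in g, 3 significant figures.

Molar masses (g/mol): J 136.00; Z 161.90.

10200 g

n(J) = 29100 / 136.00 = 214.0 mol
n(Z) = 22500 / 161.90 = 139.0 mol
n/ν → J: 71.33, Z: 46.33; Z is limiting.
J consumed = (3/3) × 139.0 = 139.0 mol
J remaining = 214.0 − 139.0 = 75.00 mol
mass = 75.00 × 136.00 = 10200 g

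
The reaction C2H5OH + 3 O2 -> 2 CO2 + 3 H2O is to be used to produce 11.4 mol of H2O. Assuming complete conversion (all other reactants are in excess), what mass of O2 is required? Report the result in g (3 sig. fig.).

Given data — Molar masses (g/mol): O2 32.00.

365 g

n(H2O) = 11.40 mol
n(O2) = (3/3) × 11.40 = 11.40 mol
mass = 11.40 × 32.00 = 364.8 g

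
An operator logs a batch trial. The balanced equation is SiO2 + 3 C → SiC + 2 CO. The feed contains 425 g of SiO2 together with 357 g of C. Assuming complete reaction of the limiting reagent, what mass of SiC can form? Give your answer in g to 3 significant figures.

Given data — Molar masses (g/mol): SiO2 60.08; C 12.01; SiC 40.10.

n(SiO2) = 425.0 / 60.08 = 7.074 mol
n(C) = 357.0 / 12.01 = 29.73 mol
n/ν for SiO2 = 7.074/1 = 7.074
n/ν for C = 29.73/3 = 9.910
Smallest n/ν is SiO2 → limiting reagent.
n(SiC) = (1/1) × 7.074 = 7.074 mol
mass = 7.074 × 40.10 = 283.7 g

284 g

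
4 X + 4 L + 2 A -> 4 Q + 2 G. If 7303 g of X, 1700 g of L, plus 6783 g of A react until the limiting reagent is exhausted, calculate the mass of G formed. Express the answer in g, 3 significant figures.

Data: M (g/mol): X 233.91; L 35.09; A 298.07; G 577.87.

n(X) = 7303 / 233.91 = 31.22 mol
n(L) = 1700 / 35.09 = 48.45 mol
n(A) = 6783 / 298.07 = 22.76 mol
n/ν for X = 31.22/4 = 7.805
n/ν for L = 48.45/4 = 12.11
n/ν for A = 22.76/2 = 11.38
Smallest n/ν is X → limiting reagent.
n(G) = (2/4) × 31.22 = 15.61 mol
mass = 15.61 × 577.87 = 9021 g

9020 g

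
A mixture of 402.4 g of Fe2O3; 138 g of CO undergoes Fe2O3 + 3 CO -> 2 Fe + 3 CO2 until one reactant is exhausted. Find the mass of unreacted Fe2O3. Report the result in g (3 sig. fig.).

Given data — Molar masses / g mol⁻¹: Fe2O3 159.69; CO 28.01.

140 g

n(Fe2O3) = 402.4 / 159.69 = 2.520 mol
n(CO) = 138.0 / 28.01 = 4.927 mol
n/ν for Fe2O3 = 2.520/1 = 2.520
n/ν for CO = 4.927/3 = 1.642
Smallest n/ν is CO → limiting reagent.
Fe2O3 consumed = (1/3) × 4.927 = 1.642 mol
Fe2O3 remaining = 2.520 − 1.642 = 0.8780 mol
mass = 0.8780 × 159.69 = 140.2 g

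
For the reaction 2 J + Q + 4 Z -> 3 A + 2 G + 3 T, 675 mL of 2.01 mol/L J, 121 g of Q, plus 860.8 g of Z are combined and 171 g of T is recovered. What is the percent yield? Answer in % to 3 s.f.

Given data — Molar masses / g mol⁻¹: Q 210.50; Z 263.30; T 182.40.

54.4 %

n(J) = 2.01 × 675.0/1000 = 1.357 mol
n(Q) = 121.0 / 210.50 = 0.5748 mol
n(Z) = 860.8 / 263.30 = 3.269 mol
n/ν for J = 1.357/2 = 0.6785
n/ν for Q = 0.5748/1 = 0.5748
n/ν for Z = 3.269/4 = 0.8173
Smallest n/ν is Q → limiting reagent.
theoretical n(T) = (3/1) × 0.5748 = 1.724 mol → 314.5 g
% yield = 171 / 314.5 × 100 = 54.37 %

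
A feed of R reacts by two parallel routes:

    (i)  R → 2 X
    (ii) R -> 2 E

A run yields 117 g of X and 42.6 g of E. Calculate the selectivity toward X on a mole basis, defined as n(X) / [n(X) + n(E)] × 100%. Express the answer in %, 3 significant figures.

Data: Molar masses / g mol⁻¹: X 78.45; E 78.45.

n(X) = 117 / 78.45 = 1.491 mol
n(E) = 42.6 / 78.45 = 0.5430 mol
selectivity = 1.491/(1.491+0.5430) × 100 = 73.30 %

73.3 %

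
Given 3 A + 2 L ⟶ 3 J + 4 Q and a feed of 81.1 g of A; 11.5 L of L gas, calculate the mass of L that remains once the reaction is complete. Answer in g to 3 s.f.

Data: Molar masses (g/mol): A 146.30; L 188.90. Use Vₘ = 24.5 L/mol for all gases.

18.9 g

n(A) = 81.10 / 146.30 = 0.5543 mol
n(L) = 11.50 / 24.5 = 0.4694 mol
n/ν for A = 0.5543/3 = 0.1848
n/ν for L = 0.4694/2 = 0.2347
Smallest n/ν is A → limiting reagent.
L consumed = (2/3) × 0.5543 = 0.3695 mol
L remaining = 0.4694 − 0.3695 = 0.09990 mol
mass = 0.09990 × 188.90 = 18.87 g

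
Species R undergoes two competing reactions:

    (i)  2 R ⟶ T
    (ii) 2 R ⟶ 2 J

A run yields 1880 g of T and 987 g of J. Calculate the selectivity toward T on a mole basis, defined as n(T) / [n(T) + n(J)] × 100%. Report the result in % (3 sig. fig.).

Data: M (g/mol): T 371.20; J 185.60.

48.8 %

n(T) = 1880 / 371.20 = 5.065 mol
n(J) = 987 / 185.60 = 5.318 mol
selectivity = 5.065/(5.065+5.318) × 100 = 48.78 %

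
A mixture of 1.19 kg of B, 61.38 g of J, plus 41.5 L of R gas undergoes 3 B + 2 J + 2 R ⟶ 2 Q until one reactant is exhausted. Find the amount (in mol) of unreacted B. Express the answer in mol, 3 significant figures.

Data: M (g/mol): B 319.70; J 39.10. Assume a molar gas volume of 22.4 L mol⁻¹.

n(B) = 1.190×1000 / 319.70 = 3.722 mol
n(J) = 61.38 / 39.10 = 1.570 mol
n(R) = 41.50 / 22.4 = 1.853 mol
n/ν for B = 3.722/3 = 1.241
n/ν for J = 1.570/2 = 0.7850
n/ν for R = 1.853/2 = 0.9265
Smallest n/ν is J → limiting reagent.
B consumed = (3/2) × 1.570 = 2.355 mol
B remaining = 3.722 − 2.355 = 1.367 mol

1.37 mol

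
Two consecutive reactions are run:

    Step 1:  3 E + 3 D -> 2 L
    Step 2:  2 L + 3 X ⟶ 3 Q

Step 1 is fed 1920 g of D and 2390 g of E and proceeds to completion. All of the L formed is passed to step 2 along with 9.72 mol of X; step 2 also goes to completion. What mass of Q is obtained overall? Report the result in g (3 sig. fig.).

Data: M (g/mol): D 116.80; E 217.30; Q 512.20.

4980 g

Step 1:
n(D) = 1920 / 116.80 = 16.44 mol
n(E) = 2390 / 217.30 = 11.00 mol
n/ν for D = 16.44/3 = 5.480
n/ν for E = 11.00/3 = 3.667
Smallest n/ν is E → limiting reagent.
n(L) produced = (2/3) × 11.00 = 7.333 mol
Step 2:
n(L) available = 7.333 mol
n(X) = 9.720 mol
n/ν for L = 7.333/2 = 3.667
n/ν for X = 9.720/3 = 3.240
Smallest n/ν is X → limiting reagent.
n(Q) = (3/3) × 9.720 = 9.720 mol
mass = 9.720 × 512.20 = 4979 g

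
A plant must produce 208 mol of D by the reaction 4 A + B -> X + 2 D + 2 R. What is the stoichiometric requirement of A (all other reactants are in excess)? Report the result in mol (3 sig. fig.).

416 mol

n(D) = 208.0 mol
n(A) = (4/2) × 208.0 = 416.0 mol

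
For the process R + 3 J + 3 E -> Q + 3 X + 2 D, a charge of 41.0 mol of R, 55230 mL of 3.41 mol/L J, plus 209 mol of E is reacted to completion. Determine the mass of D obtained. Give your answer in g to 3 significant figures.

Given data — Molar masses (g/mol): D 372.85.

n(R) = 41.00 mol
n(J) = 3.41 × 55230/1000 = 188.3 mol
n(E) = 209.0 mol
n/ν for R = 41.00/1 = 41.00
n/ν for J = 188.3/3 = 62.77
n/ν for E = 209.0/3 = 69.67
Smallest n/ν is R → limiting reagent.
n(D) = (2/1) × 41.00 = 82.00 mol
mass = 82.00 × 372.85 = 30570 g

30600 g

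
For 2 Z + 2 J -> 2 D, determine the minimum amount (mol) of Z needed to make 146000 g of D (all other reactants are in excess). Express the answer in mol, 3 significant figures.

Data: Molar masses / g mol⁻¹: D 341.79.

427 mol

n(D) = 146000 / 341.79 = 427.2 mol
n(Z) = (2/2) × 427.2 = 427.2 mol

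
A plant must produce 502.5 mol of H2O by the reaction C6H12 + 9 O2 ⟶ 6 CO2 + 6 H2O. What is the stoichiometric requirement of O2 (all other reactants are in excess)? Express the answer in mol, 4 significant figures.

n(H2O) = 502.5 mol
n(O2) = (9/6) × 502.5 = 753.8 mol

753.8 mol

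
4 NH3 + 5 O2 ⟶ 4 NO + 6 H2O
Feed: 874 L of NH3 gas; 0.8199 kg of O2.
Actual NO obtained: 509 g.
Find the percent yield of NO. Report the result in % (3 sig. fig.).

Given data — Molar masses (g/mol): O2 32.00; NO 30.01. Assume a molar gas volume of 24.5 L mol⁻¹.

82.7 %

n(NH3) = 874.0 / 24.5 = 35.67 mol
n(O2) = 0.8199×1000 / 32.00 = 25.62 mol
n/ν for NH3 = 35.67/4 = 8.918
n/ν for O2 = 25.62/5 = 5.124
Smallest n/ν is O2 → limiting reagent.
theoretical n(NO) = (4/5) × 25.62 = 20.50 mol → 615.2 g
% yield = 509 / 615.2 × 100 = 82.74 %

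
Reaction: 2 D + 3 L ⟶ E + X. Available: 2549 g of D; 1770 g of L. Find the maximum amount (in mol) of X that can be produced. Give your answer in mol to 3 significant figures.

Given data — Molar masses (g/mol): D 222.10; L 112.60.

5.24 mol

n(D) = 2549 / 222.10 = 11.48 mol
n(L) = 1770 / 112.60 = 15.72 mol
n/ν for D = 11.48/2 = 5.740
n/ν for L = 15.72/3 = 5.240
Smallest n/ν is L → limiting reagent.
n(X) = (1/3) × 15.72 = 5.240 mol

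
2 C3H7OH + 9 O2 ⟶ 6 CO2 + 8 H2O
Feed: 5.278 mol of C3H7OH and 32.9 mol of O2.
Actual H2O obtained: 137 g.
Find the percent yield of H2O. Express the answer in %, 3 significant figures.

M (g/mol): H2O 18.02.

n(C3H7OH) = 5.278 mol
n(O2) = 32.90 mol
n/ν for C3H7OH = 5.278/2 = 2.639
n/ν for O2 = 32.90/9 = 3.656
Smallest n/ν is C3H7OH → limiting reagent.
theoretical n(H2O) = (8/2) × 5.278 = 21.11 mol → 380.4 g
% yield = 137 / 380.4 × 100 = 36.01 %

36.0 %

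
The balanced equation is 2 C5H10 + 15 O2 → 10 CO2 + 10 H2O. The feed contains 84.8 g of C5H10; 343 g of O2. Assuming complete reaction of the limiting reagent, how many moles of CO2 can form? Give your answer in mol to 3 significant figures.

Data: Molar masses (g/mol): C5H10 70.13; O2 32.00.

n(C5H10) = 84.80 / 70.13 = 1.209 mol
n(O2) = 343.0 / 32.00 = 10.72 mol
n/ν for C5H10 = 1.209/2 = 0.6045
n/ν for O2 = 10.72/15 = 0.7147
Smallest n/ν is C5H10 → limiting reagent.
n(CO2) = (10/2) × 1.209 = 6.045 mol

6.05 mol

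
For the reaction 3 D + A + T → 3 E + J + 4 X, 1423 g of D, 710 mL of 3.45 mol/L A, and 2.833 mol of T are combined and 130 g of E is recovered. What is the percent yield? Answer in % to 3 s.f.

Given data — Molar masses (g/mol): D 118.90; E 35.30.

n(D) = 1423 / 118.90 = 11.97 mol
n(A) = 3.45 × 710.0/1000 = 2.450 mol
n(T) = 2.833 mol
n/ν for D = 11.97/3 = 3.990
n/ν for A = 2.450/1 = 2.450
n/ν for T = 2.833/1 = 2.833
Smallest n/ν is A → limiting reagent.
theoretical n(E) = (3/1) × 2.450 = 7.350 mol → 259.5 g
% yield = 130 / 259.5 × 100 = 50.10 %

50.1 %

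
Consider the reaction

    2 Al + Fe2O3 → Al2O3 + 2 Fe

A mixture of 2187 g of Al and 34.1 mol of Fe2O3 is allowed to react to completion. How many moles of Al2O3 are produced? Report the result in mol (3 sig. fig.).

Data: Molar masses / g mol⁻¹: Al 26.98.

n(Al) = 2187 / 26.98 = 81.06 mol
n(Fe2O3) = 34.10 mol
n/ν for Al = 81.06/2 = 40.53
n/ν for Fe2O3 = 34.10/1 = 34.10
Smallest n/ν is Fe2O3 → limiting reagent.
n(Al2O3) = (1/1) × 34.10 = 34.10 mol

34.1 mol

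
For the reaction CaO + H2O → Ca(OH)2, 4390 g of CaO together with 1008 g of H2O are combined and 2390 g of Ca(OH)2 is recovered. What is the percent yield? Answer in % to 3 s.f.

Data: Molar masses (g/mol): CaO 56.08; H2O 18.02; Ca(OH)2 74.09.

57.7 %

n(CaO) = 4390 / 56.08 = 78.28 mol
n(H2O) = 1008 / 18.02 = 55.94 mol
n/ν for CaO = 78.28/1 = 78.28
n/ν for H2O = 55.94/1 = 55.94
Smallest n/ν is H2O → limiting reagent.
theoretical n(Ca(OH)2) = (1/1) × 55.94 = 55.94 mol → 4145 g
% yield = 2390 / 4145 × 100 = 57.66 %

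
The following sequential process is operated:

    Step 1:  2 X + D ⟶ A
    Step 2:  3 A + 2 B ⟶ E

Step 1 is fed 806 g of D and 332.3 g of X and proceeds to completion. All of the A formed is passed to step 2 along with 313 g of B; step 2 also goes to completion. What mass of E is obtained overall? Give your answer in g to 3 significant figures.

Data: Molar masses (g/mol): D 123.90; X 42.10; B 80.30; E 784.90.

1030 g

Step 1:
n(D) = 806.0 / 123.90 = 6.505 mol
n(X) = 332.3 / 42.10 = 7.893 mol
n/ν for D = 6.505/1 = 6.505
n/ν for X = 7.893/2 = 3.947
Smallest n/ν is X → limiting reagent.
n(A) produced = (1/2) × 7.893 = 3.947 mol
Step 2:
n(A) available = 3.947 mol
n(B) = 313.0 / 80.30 = 3.898 mol
n/ν for A = 3.947/3 = 1.316
n/ν for B = 3.898/2 = 1.949
Smallest n/ν is A → limiting reagent.
n(E) = (1/3) × 3.947 = 1.316 mol
mass = 1.316 × 784.90 = 1033 g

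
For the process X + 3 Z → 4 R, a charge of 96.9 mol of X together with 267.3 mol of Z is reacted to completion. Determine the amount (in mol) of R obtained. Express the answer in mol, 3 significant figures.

356 mol

n(X) = 96.90 mol
n(Z) = 267.3 mol
n/ν for X = 96.90/1 = 96.90
n/ν for Z = 267.3/3 = 89.10
Smallest n/ν is Z → limiting reagent.
n(R) = (4/3) × 267.3 = 356.4 mol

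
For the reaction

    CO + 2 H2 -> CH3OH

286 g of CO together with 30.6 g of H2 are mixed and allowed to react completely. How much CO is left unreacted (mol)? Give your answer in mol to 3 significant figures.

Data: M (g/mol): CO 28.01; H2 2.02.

n(CO) = 286.0 / 28.01 = 10.21 mol
n(H2) = 30.60 / 2.02 = 15.15 mol
n/ν → CO: 10.21, H2: 7.575; H2 is limiting.
CO consumed = (1/2) × 15.15 = 7.575 mol
CO remaining = 10.21 − 7.575 = 2.635 mol

2.64 mol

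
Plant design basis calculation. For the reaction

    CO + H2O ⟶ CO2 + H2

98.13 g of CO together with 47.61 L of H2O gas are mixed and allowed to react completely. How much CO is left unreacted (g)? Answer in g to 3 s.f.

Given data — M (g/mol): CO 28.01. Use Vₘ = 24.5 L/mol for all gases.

43.7 g

n(CO) = 98.13 / 28.01 = 3.503 mol
n(H2O) = 47.61 / 24.5 = 1.943 mol
n/ν for CO = 3.503/1 = 3.503
n/ν for H2O = 1.943/1 = 1.943
Smallest n/ν is H2O → limiting reagent.
CO consumed = (1/1) × 1.943 = 1.943 mol
CO remaining = 3.503 − 1.943 = 1.560 mol
mass = 1.560 × 28.01 = 43.70 g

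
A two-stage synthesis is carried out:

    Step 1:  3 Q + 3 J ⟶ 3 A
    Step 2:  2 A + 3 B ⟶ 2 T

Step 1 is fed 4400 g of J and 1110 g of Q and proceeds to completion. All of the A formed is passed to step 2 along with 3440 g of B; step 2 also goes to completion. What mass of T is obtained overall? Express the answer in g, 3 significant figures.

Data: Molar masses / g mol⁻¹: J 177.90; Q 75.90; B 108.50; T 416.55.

Step 1:
n(J) = 4400 / 177.90 = 24.73 mol
n(Q) = 1110 / 75.90 = 14.62 mol
n/ν → J: 8.243, Q: 4.873; Q is limiting.
n(A) produced = (3/3) × 14.62 = 14.62 mol
Step 2:
n(A) available = 14.62 mol
n(B) = 3440 / 108.50 = 31.71 mol
n/ν → A: 7.310, B: 10.57; A is limiting.
n(T) = (2/2) × 14.62 = 14.62 mol
mass = 14.62 × 416.55 = 6090 g

6090 g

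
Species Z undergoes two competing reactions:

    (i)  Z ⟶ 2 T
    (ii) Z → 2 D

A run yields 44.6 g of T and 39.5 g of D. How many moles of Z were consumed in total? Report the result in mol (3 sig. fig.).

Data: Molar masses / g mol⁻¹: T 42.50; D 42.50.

n(T) = 44.6 / 42.50 = 1.049 mol
n(D) = 39.5 / 42.50 = 0.9294 mol
n(Z) via (i) = (1/2)×1.049 = 0.5245 mol
n(Z) via (ii) = (1/2)×0.9294 = 0.4647 mol
total n(Z) = 0.5245 + 0.4647 = 0.9892 mol

0.989 mol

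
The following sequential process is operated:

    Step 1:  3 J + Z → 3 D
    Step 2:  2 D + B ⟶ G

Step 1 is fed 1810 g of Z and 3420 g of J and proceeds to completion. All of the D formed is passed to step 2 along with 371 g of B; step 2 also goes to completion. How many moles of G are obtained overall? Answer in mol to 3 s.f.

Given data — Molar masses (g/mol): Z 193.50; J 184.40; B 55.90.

Step 1:
n(Z) = 1810 / 193.50 = 9.354 mol
n(J) = 3420 / 184.40 = 18.55 mol
n/ν → Z: 9.354, J: 6.183; J is limiting.
n(D) produced = (3/3) × 18.55 = 18.55 mol
Step 2:
n(D) available = 18.55 mol
n(B) = 371.0 / 55.90 = 6.637 mol
n/ν → D: 9.275, B: 6.637; B is limiting.
n(G) = (1/1) × 6.637 = 6.637 mol

6.64 mol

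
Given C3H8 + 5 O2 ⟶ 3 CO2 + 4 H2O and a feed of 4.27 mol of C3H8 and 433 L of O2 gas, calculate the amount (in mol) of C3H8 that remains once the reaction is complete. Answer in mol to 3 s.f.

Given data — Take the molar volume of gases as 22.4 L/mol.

n(C3H8) = 4.270 mol
n(O2) = 433.0 / 22.4 = 19.33 mol
n/ν for C3H8 = 4.270/1 = 4.270
n/ν for O2 = 19.33/5 = 3.866
Smallest n/ν is O2 → limiting reagent.
C3H8 consumed = (1/5) × 19.33 = 3.866 mol
C3H8 remaining = 4.270 − 3.866 = 0.4040 mol

0.404 mol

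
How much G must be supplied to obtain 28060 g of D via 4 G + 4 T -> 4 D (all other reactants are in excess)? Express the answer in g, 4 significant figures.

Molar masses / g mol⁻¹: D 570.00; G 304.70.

15000 g

n(D) = 28060 / 570.00 = 49.23 mol
n(G) = (4/4) × 49.23 = 49.23 mol
mass = 49.23 × 304.70 = 15000 g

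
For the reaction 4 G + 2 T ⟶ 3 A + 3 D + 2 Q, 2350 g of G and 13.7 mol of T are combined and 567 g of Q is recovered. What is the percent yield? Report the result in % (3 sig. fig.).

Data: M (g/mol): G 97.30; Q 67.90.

69.1 %

n(G) = 2350 / 97.30 = 24.15 mol
n(T) = 13.70 mol
n/ν → G: 6.038, T: 6.850; G is limiting.
theoretical n(Q) = (2/4) × 24.15 = 12.08 mol → 820.2 g
% yield = 567 / 820.2 × 100 = 69.13 %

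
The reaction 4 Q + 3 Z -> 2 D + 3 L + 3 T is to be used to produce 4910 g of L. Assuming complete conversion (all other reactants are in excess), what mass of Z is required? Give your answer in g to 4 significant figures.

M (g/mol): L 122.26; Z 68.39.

2747 g

n(L) = 4910 / 122.26 = 40.16 mol
n(Z) = (3/3) × 40.16 = 40.16 mol
mass = 40.16 × 68.39 = 2747 g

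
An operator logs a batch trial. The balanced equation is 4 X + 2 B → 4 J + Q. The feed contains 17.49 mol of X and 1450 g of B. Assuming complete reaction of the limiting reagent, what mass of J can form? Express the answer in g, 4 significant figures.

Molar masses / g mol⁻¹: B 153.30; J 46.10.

n(X) = 17.49 mol
n(B) = 1450 / 153.30 = 9.459 mol
n/ν for X = 17.49/4 = 4.373
n/ν for B = 9.459/2 = 4.730
Smallest n/ν is X → limiting reagent.
n(J) = (4/4) × 17.49 = 17.49 mol
mass = 17.49 × 46.10 = 806.3 g

806.3 g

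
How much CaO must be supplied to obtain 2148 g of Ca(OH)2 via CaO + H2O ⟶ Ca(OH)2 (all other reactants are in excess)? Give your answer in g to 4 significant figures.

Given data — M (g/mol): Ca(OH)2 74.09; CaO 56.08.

1626 g

n(Ca(OH)2) = 2148 / 74.09 = 28.99 mol
n(CaO) = (1/1) × 28.99 = 28.99 mol
mass = 28.99 × 56.08 = 1626 g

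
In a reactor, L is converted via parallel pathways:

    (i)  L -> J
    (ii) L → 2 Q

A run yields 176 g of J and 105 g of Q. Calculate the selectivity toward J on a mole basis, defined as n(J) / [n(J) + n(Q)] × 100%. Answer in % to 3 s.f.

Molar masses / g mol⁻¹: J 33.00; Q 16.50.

45.6 %

n(J) = 176 / 33.00 = 5.333 mol
n(Q) = 105 / 16.50 = 6.364 mol
selectivity = 5.333/(5.333+6.364) × 100 = 45.59 %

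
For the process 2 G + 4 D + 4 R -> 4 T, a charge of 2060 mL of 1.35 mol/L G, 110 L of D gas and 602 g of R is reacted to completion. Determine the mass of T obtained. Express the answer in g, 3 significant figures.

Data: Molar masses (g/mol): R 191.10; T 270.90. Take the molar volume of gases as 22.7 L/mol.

n(G) = 1.35 × 2060/1000 = 2.781 mol
n(D) = 110.0 / 22.7 = 4.846 mol
n(R) = 602.0 / 191.10 = 3.150 mol
n/ν for G = 2.781/2 = 1.391
n/ν for D = 4.846/4 = 1.212
n/ν for R = 3.150/4 = 0.7875
Smallest n/ν is R → limiting reagent.
n(T) = (4/4) × 3.150 = 3.150 mol
mass = 3.150 × 270.90 = 853.3 g

853 g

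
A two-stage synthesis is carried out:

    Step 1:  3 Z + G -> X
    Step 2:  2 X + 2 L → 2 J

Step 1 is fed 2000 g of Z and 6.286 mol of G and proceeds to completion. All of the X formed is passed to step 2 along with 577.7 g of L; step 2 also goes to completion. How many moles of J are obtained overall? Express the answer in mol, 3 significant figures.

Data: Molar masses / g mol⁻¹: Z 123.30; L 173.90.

3.32 mol

Step 1:
n(Z) = 2000 / 123.30 = 16.22 mol
n(G) = 6.286 mol
n/ν for Z = 16.22/3 = 5.407
n/ν for G = 6.286/1 = 6.286
Smallest n/ν is Z → limiting reagent.
n(X) produced = (1/3) × 16.22 = 5.407 mol
Step 2:
n(X) available = 5.407 mol
n(L) = 577.7 / 173.90 = 3.322 mol
n/ν for X = 5.407/2 = 2.704
n/ν for L = 3.322/2 = 1.661
Smallest n/ν is L → limiting reagent.
n(J) = (2/2) × 3.322 = 3.322 mol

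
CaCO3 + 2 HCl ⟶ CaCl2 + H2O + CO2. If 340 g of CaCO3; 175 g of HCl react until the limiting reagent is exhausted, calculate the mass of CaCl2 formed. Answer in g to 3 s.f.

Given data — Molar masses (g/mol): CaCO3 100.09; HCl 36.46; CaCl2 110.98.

266 g

n(CaCO3) = 340.0 / 100.09 = 3.397 mol
n(HCl) = 175.0 / 36.46 = 4.800 mol
n/ν for CaCO3 = 3.397/1 = 3.397
n/ν for HCl = 4.800/2 = 2.400
Smallest n/ν is HCl → limiting reagent.
n(CaCl2) = (1/2) × 4.800 = 2.400 mol
mass = 2.400 × 110.98 = 266.4 g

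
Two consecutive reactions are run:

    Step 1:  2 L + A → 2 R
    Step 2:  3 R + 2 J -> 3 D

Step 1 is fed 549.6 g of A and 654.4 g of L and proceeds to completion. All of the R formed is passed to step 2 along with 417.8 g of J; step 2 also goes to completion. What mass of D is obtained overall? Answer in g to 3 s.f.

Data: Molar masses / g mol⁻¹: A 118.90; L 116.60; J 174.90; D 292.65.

1050 g

Step 1:
n(A) = 549.6 / 118.90 = 4.622 mol
n(L) = 654.4 / 116.60 = 5.612 mol
n/ν for A = 4.622/1 = 4.622
n/ν for L = 5.612/2 = 2.806
Smallest n/ν is L → limiting reagent.
n(R) produced = (2/2) × 5.612 = 5.612 mol
Step 2:
n(R) available = 5.612 mol
n(J) = 417.8 / 174.90 = 2.389 mol
n/ν for R = 5.612/3 = 1.871
n/ν for J = 2.389/2 = 1.195
Smallest n/ν is J → limiting reagent.
n(D) = (3/2) × 2.389 = 3.584 mol
mass = 3.584 × 292.65 = 1049 g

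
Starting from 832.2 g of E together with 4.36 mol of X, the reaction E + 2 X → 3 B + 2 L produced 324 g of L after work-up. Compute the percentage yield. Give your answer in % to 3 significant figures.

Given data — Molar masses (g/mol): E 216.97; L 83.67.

n(E) = 832.2 / 216.97 = 3.836 mol
n(X) = 4.360 mol
n/ν for E = 3.836/1 = 3.836
n/ν for X = 4.360/2 = 2.180
Smallest n/ν is X → limiting reagent.
theoretical n(L) = (2/2) × 4.360 = 4.360 mol → 364.8 g
% yield = 324 / 364.8 × 100 = 88.82 %

88.8 %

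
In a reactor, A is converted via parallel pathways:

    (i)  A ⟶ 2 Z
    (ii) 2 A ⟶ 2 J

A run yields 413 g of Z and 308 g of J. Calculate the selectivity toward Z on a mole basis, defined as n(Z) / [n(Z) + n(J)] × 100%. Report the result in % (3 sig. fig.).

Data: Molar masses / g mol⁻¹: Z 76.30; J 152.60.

72.8 %

n(Z) = 413 / 76.30 = 5.413 mol
n(J) = 308 / 152.60 = 2.018 mol
selectivity = 5.413/(5.413+2.018) × 100 = 72.84 %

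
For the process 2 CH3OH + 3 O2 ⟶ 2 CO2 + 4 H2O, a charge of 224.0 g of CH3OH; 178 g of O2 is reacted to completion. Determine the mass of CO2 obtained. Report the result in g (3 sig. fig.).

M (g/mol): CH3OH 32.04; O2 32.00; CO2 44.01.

n(CH3OH) = 224.0 / 32.04 = 6.991 mol
n(O2) = 178.0 / 32.00 = 5.563 mol
n/ν for CH3OH = 6.991/2 = 3.496
n/ν for O2 = 5.563/3 = 1.854
Smallest n/ν is O2 → limiting reagent.
n(CO2) = (2/3) × 5.563 = 3.709 mol
mass = 3.709 × 44.01 = 163.2 g

163 g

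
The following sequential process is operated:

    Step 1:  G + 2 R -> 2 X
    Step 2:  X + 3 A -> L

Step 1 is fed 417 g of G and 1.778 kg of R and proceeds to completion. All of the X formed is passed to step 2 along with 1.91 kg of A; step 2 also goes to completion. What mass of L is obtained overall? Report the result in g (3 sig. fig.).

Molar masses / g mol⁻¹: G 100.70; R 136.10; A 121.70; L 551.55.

Step 1:
n(G) = 417.0 / 100.70 = 4.141 mol
n(R) = 1.778×1000 / 136.10 = 13.06 mol
n/ν for G = 4.141/1 = 4.141
n/ν for R = 13.06/2 = 6.530
Smallest n/ν is G → limiting reagent.
n(X) produced = (2/1) × 4.141 = 8.282 mol
Step 2:
n(X) available = 8.282 mol
n(A) = 1.910×1000 / 121.70 = 15.69 mol
n/ν for X = 8.282/1 = 8.282
n/ν for A = 15.69/3 = 5.230
Smallest n/ν is A → limiting reagent.
n(L) = (1/3) × 15.69 = 5.230 mol
mass = 5.230 × 551.55 = 2885 g

2890 g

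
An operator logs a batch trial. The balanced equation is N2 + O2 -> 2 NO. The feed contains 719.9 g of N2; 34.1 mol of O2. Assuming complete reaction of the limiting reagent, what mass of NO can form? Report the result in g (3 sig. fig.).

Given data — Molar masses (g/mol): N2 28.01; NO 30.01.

1540 g

n(N2) = 719.9 / 28.01 = 25.70 mol
n(O2) = 34.10 mol
n/ν → N2: 25.70, O2: 34.10; N2 is limiting.
n(NO) = (2/1) × 25.70 = 51.40 mol
mass = 51.40 × 30.01 = 1543 g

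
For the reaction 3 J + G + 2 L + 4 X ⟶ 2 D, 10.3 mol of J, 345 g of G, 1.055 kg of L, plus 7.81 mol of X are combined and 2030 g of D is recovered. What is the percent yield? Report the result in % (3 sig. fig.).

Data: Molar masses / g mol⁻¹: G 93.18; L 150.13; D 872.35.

n(J) = 10.30 mol
n(G) = 345.0 / 93.18 = 3.703 mol
n(L) = 1.055×1000 / 150.13 = 7.027 mol
n(X) = 7.810 mol
n/ν for J = 10.30/3 = 3.433
n/ν for G = 3.703/1 = 3.703
n/ν for L = 7.027/2 = 3.514
n/ν for X = 7.810/4 = 1.953
Smallest n/ν is X → limiting reagent.
theoretical n(D) = (2/4) × 7.810 = 3.905 mol → 3407 g
% yield = 2030 / 3407 × 100 = 59.58 %

59.6 %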